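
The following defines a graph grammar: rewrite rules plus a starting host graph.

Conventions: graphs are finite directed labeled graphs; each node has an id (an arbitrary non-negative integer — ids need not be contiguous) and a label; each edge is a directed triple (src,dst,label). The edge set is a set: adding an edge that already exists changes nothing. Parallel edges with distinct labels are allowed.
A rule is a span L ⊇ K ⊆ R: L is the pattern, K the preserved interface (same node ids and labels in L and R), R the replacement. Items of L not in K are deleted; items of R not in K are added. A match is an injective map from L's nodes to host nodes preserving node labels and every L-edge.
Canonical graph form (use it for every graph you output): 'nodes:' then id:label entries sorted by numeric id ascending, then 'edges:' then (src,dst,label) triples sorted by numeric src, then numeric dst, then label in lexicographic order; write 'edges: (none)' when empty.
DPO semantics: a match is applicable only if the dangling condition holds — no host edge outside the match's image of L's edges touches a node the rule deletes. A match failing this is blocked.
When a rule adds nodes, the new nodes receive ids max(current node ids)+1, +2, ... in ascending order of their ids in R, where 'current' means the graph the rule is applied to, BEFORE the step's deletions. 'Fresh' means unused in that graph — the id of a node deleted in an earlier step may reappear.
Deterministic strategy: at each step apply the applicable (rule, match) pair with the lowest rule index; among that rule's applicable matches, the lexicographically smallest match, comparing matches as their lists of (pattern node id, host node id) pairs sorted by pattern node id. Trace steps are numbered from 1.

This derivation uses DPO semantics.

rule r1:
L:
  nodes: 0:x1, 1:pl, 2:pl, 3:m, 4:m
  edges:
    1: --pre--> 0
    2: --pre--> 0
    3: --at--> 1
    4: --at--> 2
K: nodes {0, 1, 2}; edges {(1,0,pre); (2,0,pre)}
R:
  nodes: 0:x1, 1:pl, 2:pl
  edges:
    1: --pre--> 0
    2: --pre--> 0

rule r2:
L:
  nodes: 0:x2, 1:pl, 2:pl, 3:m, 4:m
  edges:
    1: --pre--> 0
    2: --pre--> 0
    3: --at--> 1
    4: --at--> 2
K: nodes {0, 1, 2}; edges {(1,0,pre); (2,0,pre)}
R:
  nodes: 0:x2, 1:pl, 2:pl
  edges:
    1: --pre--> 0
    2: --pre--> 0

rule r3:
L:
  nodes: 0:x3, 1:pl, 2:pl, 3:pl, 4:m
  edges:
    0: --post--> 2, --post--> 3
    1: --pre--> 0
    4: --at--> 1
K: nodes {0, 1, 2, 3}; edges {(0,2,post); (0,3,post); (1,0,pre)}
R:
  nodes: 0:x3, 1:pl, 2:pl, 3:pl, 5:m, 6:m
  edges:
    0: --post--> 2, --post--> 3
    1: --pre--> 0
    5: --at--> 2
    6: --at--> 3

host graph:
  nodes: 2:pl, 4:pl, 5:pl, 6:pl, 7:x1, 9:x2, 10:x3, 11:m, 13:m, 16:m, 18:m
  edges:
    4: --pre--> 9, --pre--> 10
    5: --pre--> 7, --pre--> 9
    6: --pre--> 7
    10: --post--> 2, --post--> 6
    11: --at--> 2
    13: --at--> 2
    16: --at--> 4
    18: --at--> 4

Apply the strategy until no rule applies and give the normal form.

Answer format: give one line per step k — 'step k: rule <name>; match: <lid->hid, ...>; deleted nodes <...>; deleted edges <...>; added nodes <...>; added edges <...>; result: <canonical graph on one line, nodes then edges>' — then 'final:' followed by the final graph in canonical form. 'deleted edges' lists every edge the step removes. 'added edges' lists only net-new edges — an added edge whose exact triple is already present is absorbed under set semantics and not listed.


step 1: rule r3; match: 0->10, 1->4, 2->2, 3->6, 4->16; deleted nodes 16; deleted edges (16,4,at); added nodes 19, 20; added edges (19,2,at); (20,6,at); result: nodes: 2:pl, 4:pl, 5:pl, 6:pl, 7:x1, 9:x2, 10:x3, 11:m, 13:m, 18:m, 19:m, 20:m edges: (4,9,pre); (4,10,pre); (5,7,pre); (5,9,pre); (6,7,pre); (10,2,post); (10,6,post); (11,2,at); (13,2,at); (18,4,at); (19,2,at); (20,6,at)
step 2: rule r3; match: 0->10, 1->4, 2->2, 3->6, 4->18; deleted nodes 18; deleted edges (18,4,at); added nodes 21, 22; added edges (21,2,at); (22,6,at); result: nodes: 2:pl, 4:pl, 5:pl, 6:pl, 7:x1, 9:x2, 10:x3, 11:m, 13:m, 19:m, 20:m, 21:m, 22:m edges: (4,9,pre); (4,10,pre); (5,7,pre); (5,9,pre); (6,7,pre); (10,2,post); (10,6,post); (11,2,at); (13,2,at); (19,2,at); (20,6,at); (21,2,at); (22,6,at)
final:
nodes: 2:pl, 4:pl, 5:pl, 6:pl, 7:x1, 9:x2, 10:x3, 11:m, 13:m, 19:m, 20:m, 21:m, 22:m
edges: (4,9,pre); (4,10,pre); (5,7,pre); (5,9,pre); (6,7,pre); (10,2,post); (10,6,post); (11,2,at); (13,2,at); (19,2,at); (20,6,at); (21,2,at); (22,6,at)


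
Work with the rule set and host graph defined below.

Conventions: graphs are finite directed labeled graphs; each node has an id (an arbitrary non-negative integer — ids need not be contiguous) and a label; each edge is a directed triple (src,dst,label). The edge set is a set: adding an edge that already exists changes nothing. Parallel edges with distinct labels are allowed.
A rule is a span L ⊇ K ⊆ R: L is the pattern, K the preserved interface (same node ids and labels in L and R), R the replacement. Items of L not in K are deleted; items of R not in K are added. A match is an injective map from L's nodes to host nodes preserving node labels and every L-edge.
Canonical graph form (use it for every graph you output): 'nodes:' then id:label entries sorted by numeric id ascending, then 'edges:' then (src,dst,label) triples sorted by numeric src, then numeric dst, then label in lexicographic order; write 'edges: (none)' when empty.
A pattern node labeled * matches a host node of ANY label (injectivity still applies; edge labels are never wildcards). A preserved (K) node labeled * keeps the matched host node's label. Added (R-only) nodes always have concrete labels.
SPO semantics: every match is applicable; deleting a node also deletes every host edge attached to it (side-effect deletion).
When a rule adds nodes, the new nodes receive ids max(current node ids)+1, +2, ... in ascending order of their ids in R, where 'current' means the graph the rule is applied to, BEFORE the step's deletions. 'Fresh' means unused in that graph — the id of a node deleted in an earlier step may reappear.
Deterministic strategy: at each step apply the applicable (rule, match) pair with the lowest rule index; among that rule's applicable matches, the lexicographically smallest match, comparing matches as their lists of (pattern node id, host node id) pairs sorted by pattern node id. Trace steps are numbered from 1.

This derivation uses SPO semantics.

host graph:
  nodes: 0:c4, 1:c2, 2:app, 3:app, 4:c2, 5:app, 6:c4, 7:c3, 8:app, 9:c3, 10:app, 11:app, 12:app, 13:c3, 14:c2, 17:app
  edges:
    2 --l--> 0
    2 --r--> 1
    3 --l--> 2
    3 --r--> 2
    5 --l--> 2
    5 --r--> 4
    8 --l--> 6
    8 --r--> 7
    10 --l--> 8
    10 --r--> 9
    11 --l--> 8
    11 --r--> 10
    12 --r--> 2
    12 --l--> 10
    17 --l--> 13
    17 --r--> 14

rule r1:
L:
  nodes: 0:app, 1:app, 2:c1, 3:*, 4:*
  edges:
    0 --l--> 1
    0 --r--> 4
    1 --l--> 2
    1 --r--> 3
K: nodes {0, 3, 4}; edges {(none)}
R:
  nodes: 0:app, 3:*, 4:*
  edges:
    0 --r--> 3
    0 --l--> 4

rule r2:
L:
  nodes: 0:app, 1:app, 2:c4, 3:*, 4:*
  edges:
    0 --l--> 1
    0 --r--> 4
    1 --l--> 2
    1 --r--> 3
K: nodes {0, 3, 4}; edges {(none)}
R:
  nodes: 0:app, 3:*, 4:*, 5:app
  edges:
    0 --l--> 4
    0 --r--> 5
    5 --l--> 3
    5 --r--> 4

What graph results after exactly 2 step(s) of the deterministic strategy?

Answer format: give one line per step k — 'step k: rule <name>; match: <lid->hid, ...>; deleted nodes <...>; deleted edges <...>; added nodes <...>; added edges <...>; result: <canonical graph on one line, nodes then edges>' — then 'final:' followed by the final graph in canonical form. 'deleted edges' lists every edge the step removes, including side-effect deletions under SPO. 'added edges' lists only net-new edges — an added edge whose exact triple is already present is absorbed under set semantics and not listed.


step 1: rule r2; match: 0->5, 1->2, 2->0, 3->1, 4->4; deleted nodes 0, 2; deleted edges (2,0,l); (2,1,r); (3,2,l); (3,2,r); (5,2,l); (5,4,r); (12,2,r); added nodes 18; added edges (5,4,l); (5,18,r); (18,1,l); (18,4,r); result: nodes: 1:c2, 3:app, 4:c2, 5:app, 6:c4, 7:c3, 8:app, 9:c3, 10:app, 11:app, 12:app, 13:c3, 14:c2, 17:app, 18:app edges: (5,4,l); (5,18,r); (8,6,l); (8,7,r); (10,8,l); (10,9,r); (11,8,l); (11,10,r); (12,10,l); (17,13,l); (17,14,r); (18,1,l); (18,4,r)
step 2: rule r2; match: 0->10, 1->8, 2->6, 3->7, 4->9; deleted nodes 6, 8; deleted edges (8,6,l); (8,7,r); (10,8,l); (10,9,r); (11,8,l); added nodes 19; added edges (10,9,l); (10,19,r); (19,7,l); (19,9,r); result: nodes: 1:c2, 3:app, 4:c2, 5:app, 7:c3, 9:c3, 10:app, 11:app, 12:app, 13:c3, 14:c2, 17:app, 18:app, 19:app edges: (5,4,l); (5,18,r); (10,9,l); (10,19,r); (11,10,r); (12,10,l); (17,13,l); (17,14,r); (18,1,l); (18,4,r); (19,7,l); (19,9,r)
final:
nodes: 1:c2, 3:app, 4:c2, 5:app, 7:c3, 9:c3, 10:app, 11:app, 12:app, 13:c3, 14:c2, 17:app, 18:app, 19:app
edges: (5,4,l); (5,18,r); (10,9,l); (10,19,r); (11,10,r); (12,10,l); (17,13,l); (17,14,r); (18,1,l); (18,4,r); (19,7,l); (19,9,r)


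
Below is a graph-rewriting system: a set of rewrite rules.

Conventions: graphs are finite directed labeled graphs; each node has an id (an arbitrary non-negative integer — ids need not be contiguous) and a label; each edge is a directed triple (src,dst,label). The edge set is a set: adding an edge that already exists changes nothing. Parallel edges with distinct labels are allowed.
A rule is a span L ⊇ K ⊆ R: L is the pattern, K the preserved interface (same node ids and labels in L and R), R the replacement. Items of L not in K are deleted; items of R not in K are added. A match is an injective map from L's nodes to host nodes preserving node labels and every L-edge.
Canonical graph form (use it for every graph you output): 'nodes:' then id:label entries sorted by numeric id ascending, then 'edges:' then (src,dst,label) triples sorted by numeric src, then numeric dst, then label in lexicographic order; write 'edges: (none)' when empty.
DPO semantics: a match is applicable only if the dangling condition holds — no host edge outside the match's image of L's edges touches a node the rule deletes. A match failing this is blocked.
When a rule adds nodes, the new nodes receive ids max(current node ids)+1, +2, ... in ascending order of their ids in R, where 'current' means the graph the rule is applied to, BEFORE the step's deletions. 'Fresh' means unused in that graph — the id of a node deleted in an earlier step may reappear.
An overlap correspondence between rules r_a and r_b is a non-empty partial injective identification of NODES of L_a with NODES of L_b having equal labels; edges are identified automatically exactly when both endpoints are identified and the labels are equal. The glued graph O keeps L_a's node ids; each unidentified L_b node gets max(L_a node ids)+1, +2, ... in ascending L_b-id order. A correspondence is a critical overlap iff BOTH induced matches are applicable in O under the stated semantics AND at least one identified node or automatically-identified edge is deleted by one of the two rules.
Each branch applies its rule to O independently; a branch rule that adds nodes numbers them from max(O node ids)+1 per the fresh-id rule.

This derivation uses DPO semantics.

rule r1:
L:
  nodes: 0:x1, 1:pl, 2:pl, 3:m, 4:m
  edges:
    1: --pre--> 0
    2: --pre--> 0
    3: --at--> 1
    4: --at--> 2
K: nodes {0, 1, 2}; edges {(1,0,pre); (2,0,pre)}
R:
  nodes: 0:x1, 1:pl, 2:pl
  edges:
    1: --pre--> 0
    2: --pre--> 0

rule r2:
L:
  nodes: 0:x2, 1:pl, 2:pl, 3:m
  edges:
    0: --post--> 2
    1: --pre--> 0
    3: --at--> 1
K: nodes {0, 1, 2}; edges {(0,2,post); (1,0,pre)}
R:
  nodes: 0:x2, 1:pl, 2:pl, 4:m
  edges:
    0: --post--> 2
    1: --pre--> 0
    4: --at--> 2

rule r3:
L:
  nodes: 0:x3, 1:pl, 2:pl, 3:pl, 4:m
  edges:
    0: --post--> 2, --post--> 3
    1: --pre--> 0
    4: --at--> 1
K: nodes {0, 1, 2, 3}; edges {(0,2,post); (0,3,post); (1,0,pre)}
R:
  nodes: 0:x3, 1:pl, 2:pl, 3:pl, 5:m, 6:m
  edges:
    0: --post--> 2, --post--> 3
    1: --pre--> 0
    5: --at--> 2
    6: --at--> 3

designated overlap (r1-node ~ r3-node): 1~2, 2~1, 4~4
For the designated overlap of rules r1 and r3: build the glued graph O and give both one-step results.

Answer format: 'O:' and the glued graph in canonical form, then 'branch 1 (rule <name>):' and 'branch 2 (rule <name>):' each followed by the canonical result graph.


O:
nodes: 0:x1, 1:pl, 2:pl, 3:m, 4:m, 5:x3, 6:pl
edges: (1,0,pre); (2,0,pre); (2,5,pre); (3,1,at); (4,2,at); (5,1,post); (5,6,post)
branch 1 (rule r1):
nodes: 0:x1, 1:pl, 2:pl, 5:x3, 6:pl
edges: (1,0,pre); (2,0,pre); (2,5,pre); (5,1,post); (5,6,post)
branch 2 (rule r3):
nodes: 0:x1, 1:pl, 2:pl, 3:m, 5:x3, 6:pl, 7:m, 8:m
edges: (1,0,pre); (2,0,pre); (2,5,pre); (3,1,at); (5,1,post); (5,6,post); (7,1,at); (8,6,at)


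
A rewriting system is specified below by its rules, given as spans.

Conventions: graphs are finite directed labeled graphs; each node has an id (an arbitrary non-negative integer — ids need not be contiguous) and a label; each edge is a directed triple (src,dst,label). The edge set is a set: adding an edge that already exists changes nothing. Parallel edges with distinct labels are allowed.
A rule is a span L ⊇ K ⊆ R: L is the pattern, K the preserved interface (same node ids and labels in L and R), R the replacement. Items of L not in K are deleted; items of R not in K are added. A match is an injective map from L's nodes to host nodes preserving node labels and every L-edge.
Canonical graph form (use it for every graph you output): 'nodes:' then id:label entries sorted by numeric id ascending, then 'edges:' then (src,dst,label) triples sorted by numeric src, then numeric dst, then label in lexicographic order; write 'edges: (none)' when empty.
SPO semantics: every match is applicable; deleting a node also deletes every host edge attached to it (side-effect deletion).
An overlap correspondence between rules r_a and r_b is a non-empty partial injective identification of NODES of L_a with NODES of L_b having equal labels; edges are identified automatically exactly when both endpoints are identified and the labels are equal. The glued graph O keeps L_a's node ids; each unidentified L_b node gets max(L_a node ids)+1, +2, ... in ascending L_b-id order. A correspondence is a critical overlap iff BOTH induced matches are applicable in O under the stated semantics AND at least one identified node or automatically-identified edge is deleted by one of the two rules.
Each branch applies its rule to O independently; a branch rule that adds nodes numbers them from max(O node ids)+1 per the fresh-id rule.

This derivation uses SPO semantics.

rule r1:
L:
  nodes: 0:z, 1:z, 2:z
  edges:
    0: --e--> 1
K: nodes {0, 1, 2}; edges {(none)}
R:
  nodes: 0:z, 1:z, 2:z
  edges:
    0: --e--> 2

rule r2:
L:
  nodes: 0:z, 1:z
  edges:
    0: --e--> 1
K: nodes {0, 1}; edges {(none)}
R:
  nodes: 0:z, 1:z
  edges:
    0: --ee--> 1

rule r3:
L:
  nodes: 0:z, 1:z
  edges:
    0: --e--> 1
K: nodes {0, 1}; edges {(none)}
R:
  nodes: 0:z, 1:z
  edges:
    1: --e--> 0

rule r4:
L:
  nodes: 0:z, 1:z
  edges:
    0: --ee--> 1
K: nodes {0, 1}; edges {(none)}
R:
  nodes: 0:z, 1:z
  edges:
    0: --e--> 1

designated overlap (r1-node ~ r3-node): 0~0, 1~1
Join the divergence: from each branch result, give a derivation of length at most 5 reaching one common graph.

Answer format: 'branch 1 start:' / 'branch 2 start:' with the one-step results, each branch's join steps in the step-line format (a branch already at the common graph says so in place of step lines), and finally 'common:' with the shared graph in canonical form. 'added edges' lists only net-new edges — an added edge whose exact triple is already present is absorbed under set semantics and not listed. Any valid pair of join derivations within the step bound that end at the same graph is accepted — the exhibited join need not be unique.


branch 1 start:
nodes: 0:z, 1:z, 2:z
edges: (0,2,e)
branch 2 start:
nodes: 0:z, 1:z, 2:z
edges: (1,0,e)
branch 1 step 1: rule r1; match: 0->0, 1->2, 2->1; deleted nodes (none); deleted edges (0,2,e); added nodes (none); added edges (0,1,e); result: nodes: 0:z, 1:z, 2:z edges: (0,1,e)
branch 2 step 1: rule r3; match: 0->1, 1->0; deleted nodes (none); deleted edges (1,0,e); added nodes (none); added edges (0,1,e); result: nodes: 0:z, 1:z, 2:z edges: (0,1,e)
common:
nodes: 0:z, 1:z, 2:z
edges: (0,1,e)


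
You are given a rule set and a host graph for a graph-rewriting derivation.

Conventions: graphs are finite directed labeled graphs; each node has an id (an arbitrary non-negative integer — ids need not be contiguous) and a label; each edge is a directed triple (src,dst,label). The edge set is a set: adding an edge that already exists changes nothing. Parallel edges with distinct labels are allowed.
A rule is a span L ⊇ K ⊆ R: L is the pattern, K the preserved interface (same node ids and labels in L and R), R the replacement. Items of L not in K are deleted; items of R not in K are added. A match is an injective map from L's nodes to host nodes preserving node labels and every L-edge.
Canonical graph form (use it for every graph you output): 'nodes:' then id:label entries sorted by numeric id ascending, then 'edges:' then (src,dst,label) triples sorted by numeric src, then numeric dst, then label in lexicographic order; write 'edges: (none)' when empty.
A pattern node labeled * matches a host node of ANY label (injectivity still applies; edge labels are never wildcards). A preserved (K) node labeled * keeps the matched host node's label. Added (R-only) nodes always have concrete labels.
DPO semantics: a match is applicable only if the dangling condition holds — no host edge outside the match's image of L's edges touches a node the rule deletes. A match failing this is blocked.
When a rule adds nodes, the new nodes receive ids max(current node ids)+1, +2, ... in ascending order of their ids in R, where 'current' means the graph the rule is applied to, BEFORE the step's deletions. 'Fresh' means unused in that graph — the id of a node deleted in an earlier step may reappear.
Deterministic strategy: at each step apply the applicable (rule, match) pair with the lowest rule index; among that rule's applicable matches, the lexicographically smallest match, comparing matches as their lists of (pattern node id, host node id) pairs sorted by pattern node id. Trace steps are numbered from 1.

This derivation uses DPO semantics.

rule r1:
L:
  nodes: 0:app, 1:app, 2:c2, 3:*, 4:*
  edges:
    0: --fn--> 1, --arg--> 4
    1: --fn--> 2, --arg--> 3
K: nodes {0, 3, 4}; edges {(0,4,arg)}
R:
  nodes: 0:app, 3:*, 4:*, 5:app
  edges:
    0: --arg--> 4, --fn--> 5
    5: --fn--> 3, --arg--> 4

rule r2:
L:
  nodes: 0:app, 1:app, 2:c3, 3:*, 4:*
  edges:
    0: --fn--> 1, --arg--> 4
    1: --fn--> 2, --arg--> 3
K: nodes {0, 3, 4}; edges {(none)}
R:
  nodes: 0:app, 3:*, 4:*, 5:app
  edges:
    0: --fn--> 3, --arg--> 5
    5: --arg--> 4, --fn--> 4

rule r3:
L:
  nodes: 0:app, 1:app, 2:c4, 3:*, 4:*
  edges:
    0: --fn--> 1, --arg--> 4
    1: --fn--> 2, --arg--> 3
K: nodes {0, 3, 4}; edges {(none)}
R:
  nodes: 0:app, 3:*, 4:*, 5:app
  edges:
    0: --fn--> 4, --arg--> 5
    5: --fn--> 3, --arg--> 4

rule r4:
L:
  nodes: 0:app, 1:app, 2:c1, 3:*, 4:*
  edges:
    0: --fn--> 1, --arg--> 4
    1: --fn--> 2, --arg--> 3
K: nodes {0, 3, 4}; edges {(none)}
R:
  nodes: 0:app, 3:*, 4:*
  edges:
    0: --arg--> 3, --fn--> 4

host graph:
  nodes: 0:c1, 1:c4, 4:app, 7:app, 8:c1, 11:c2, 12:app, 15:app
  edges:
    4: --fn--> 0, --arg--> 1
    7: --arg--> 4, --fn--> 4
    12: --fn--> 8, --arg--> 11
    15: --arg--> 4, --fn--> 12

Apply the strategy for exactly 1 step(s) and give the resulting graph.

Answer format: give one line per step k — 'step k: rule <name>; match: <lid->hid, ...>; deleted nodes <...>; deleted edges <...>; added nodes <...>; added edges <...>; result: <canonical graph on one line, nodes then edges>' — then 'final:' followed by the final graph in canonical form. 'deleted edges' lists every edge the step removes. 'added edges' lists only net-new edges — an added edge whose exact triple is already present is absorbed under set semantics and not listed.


step 1: rule r4; match: 0->15, 1->12, 2->8, 3->11, 4->4; deleted nodes 8, 12; deleted edges (12,8,fn); (12,11,arg); (15,4,arg); (15,12,fn); added nodes (none); added edges (15,4,fn); (15,11,arg); result: nodes: 0:c1, 1:c4, 4:app, 7:app, 11:c2, 15:app edges: (4,0,fn); (4,1,arg); (7,4,arg); (7,4,fn); (15,4,fn); (15,11,arg)
final:
nodes: 0:c1, 1:c4, 4:app, 7:app, 11:c2, 15:app
edges: (4,0,fn); (4,1,arg); (7,4,arg); (7,4,fn); (15,4,fn); (15,11,arg)


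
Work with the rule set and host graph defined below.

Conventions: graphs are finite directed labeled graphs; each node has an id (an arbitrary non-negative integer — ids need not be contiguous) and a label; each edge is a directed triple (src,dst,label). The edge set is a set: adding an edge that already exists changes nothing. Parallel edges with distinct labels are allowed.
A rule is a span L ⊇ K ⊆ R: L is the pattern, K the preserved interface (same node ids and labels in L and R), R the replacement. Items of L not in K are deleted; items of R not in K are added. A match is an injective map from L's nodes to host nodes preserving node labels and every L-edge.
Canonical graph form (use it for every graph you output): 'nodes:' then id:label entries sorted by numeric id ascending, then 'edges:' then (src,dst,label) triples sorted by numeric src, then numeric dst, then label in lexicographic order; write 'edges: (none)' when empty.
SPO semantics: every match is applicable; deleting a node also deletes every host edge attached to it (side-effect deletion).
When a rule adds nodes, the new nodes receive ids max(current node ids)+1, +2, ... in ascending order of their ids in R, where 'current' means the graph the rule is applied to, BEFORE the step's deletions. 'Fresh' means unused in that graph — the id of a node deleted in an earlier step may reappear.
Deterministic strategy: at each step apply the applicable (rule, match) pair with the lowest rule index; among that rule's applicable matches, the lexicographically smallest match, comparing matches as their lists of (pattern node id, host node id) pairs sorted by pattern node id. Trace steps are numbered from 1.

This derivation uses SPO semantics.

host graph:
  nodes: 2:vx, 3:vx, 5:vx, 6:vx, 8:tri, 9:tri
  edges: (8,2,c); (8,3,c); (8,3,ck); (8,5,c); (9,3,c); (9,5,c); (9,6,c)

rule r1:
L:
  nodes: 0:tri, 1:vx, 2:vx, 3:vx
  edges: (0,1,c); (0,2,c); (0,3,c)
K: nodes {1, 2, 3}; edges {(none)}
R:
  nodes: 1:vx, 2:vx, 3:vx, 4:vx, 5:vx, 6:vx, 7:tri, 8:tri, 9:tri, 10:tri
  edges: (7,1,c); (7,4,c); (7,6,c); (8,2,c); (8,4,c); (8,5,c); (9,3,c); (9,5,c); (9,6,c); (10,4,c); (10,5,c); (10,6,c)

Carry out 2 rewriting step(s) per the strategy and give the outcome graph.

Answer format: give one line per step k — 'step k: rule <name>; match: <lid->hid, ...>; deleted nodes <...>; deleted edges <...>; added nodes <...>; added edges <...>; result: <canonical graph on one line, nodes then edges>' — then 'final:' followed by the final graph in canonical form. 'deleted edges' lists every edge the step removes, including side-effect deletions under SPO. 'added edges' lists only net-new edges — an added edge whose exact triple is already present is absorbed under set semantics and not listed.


step 1: rule r1; match: 0->8, 1->2, 2->3, 3->5; deleted nodes 8; deleted edges (8,2,c); (8,3,c); (8,3,ck); (8,5,c); added nodes 10, 11, 12, 13, 14, 15, 16; added edges (13,2,c); (13,10,c); (13,12,c); (14,3,c); (14,10,c); (14,11,c); (15,5,c); (15,11,c); (15,12,c); (16,10,c); (16,11,c); (16,12,c); result: nodes: 2:vx, 3:vx, 5:vx, 6:vx, 9:tri, 10:vx, 11:vx, 12:vx, 13:tri, 14:tri, 15:tri, 16:tri edges: (9,3,c); (9,5,c); (9,6,c); (13,2,c); (13,10,c); (13,12,c); (14,3,c); (14,10,c); (14,11,c); (15,5,c); (15,11,c); (15,12,c); (16,10,c); (16,11,c); (16,12,c)
step 2: rule r1; match: 0->9, 1->3, 2->5, 3->6; deleted nodes 9; deleted edges (9,3,c); (9,5,c); (9,6,c); added nodes 17, 18, 19, 20, 21, 22, 23; added edges (20,3,c); (20,17,c); (20,19,c); (21,5,c); (21,17,c); (21,18,c); (22,6,c); (22,18,c); (22,19,c); (23,17,c); (23,18,c); (23,19,c); result: nodes: 2:vx, 3:vx, 5:vx, 6:vx, 10:vx, 11:vx, 12:vx, 13:tri, 14:tri, 15:tri, 16:tri, 17:vx, 18:vx, 19:vx, 20:tri, 21:tri, 22:tri, 23:tri edges: (13,2,c); (13,10,c); (13,12,c); (14,3,c); (14,10,c); (14,11,c); (15,5,c); (15,11,c); (15,12,c); (16,10,c); (16,11,c); (16,12,c); (20,3,c); (20,17,c); (20,19,c); (21,5,c); (21,17,c); (21,18,c); (22,6,c); (22,18,c); (22,19,c); (23,17,c); (23,18,c); (23,19,c)
final:
nodes: 2:vx, 3:vx, 5:vx, 6:vx, 10:vx, 11:vx, 12:vx, 13:tri, 14:tri, 15:tri, 16:tri, 17:vx, 18:vx, 19:vx, 20:tri, 21:tri, 22:tri, 23:tri
edges: (13,2,c); (13,10,c); (13,12,c); (14,3,c); (14,10,c); (14,11,c); (15,5,c); (15,11,c); (15,12,c); (16,10,c); (16,11,c); (16,12,c); (20,3,c); (20,17,c); (20,19,c); (21,5,c); (21,17,c); (21,18,c); (22,6,c); (22,18,c); (22,19,c); (23,17,c); (23,18,c); (23,19,c)


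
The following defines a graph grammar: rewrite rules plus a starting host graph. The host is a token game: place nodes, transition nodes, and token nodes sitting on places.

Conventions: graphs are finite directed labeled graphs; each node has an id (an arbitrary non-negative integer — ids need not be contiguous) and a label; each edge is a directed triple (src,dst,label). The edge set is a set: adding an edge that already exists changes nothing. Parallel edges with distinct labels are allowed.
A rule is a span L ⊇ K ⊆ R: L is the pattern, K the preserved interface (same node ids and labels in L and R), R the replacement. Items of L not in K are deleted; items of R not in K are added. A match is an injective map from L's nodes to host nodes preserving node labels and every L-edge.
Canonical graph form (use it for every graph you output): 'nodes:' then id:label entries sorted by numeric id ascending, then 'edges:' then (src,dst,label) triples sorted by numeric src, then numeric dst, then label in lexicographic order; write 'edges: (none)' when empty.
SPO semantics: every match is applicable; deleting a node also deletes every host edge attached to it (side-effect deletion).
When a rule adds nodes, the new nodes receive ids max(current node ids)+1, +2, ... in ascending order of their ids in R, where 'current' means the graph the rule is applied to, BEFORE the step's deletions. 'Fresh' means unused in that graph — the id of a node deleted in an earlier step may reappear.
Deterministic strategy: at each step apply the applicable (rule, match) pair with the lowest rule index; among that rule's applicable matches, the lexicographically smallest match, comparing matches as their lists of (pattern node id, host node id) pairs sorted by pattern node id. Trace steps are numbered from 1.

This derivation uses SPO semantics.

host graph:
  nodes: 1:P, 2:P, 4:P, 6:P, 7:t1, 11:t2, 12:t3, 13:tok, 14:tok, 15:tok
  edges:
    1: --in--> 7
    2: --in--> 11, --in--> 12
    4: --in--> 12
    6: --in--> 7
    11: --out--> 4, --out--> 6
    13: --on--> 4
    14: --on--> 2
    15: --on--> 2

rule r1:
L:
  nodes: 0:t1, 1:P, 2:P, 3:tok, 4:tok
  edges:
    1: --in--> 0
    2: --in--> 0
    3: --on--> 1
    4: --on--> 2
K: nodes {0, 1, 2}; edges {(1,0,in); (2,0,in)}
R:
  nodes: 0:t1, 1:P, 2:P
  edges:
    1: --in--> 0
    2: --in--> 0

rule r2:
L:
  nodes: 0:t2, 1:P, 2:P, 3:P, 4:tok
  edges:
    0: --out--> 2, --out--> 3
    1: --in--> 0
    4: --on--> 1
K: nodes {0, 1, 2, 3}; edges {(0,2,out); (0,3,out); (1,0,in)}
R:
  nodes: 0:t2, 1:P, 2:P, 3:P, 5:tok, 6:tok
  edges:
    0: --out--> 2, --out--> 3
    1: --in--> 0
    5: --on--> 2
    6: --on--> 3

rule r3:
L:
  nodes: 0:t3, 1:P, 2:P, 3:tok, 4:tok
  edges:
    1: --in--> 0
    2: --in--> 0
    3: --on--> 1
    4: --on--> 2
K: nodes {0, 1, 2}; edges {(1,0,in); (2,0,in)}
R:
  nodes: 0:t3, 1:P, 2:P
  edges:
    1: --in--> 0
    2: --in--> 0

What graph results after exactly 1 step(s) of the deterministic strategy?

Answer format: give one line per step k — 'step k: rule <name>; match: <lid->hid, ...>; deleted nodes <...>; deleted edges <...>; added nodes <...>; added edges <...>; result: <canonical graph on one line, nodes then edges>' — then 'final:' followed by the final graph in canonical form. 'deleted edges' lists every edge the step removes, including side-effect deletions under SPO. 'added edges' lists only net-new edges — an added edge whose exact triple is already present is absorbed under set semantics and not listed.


step 1: rule r2; match: 0->11, 1->2, 2->4, 3->6, 4->14; deleted nodes 14; deleted edges (14,2,on); added nodes 16, 17; added edges (16,4,on); (17,6,on); result: nodes: 1:P, 2:P, 4:P, 6:P, 7:t1, 11:t2, 12:t3, 13:tok, 15:tok, 16:tok, 17:tok edges: (1,7,in); (2,11,in); (2,12,in); (4,12,in); (6,7,in); (11,4,out); (11,6,out); (13,4,on); (15,2,on); (16,4,on); (17,6,on)
final:
nodes: 1:P, 2:P, 4:P, 6:P, 7:t1, 11:t2, 12:t3, 13:tok, 15:tok, 16:tok, 17:tok
edges: (1,7,in); (2,11,in); (2,12,in); (4,12,in); (6,7,in); (11,4,out); (11,6,out); (13,4,on); (15,2,on); (16,4,on); (17,6,on)


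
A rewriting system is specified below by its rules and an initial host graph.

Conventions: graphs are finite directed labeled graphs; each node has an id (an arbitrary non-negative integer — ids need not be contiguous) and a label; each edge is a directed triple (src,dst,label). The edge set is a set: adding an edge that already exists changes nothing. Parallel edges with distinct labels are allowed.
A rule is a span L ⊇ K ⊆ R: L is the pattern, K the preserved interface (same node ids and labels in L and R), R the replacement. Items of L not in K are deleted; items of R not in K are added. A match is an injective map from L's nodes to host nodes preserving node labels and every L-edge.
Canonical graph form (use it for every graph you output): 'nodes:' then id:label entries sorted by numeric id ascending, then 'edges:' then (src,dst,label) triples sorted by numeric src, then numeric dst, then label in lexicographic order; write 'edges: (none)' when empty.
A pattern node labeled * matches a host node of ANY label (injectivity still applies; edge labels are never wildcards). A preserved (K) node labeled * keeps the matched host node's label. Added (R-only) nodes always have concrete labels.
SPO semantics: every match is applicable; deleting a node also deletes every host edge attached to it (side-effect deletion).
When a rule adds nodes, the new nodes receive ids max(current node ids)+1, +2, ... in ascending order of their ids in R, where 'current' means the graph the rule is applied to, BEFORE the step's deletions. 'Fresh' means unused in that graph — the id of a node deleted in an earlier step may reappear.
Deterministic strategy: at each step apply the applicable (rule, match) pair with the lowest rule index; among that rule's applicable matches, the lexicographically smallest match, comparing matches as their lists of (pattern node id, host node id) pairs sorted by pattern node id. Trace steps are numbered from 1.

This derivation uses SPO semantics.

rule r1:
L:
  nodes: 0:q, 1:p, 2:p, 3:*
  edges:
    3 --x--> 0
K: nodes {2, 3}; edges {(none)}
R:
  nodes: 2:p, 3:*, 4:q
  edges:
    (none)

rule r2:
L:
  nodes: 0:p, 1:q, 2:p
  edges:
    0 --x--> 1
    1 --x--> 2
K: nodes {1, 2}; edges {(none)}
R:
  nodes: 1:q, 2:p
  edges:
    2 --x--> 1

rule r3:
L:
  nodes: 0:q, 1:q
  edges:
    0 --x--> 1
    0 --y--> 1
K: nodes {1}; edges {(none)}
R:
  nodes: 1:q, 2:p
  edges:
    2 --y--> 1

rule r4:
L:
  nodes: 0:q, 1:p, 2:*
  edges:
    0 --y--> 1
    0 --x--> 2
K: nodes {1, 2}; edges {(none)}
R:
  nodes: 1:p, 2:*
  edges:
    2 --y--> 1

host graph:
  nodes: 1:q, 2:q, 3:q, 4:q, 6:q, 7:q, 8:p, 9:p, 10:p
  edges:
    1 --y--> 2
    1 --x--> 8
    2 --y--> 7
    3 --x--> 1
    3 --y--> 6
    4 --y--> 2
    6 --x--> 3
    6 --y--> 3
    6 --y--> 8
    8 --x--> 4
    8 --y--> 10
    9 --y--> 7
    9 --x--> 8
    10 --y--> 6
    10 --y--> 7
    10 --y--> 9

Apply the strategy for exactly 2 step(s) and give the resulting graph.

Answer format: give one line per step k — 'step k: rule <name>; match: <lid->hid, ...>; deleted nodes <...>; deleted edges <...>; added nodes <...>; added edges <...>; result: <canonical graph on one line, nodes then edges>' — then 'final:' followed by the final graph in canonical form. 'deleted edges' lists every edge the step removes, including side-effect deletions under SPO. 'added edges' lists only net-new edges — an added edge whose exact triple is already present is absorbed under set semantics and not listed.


step 1: rule r1; match: 0->1, 1->8, 2->9, 3->3; deleted nodes 1, 8; deleted edges (1,2,y); (1,8,x); (3,1,x); (6,8,y); (8,4,x); (8,10,y); (9,8,x); added nodes 11; added edges (none); result: nodes: 2:q, 3:q, 4:q, 6:q, 7:q, 9:p, 10:p, 11:q edges: (2,7,y); (3,6,y); (4,2,y); (6,3,x); (6,3,y); (9,7,y); (10,6,y); (10,7,y); (10,9,y)
step 2: rule r1; match: 0->3, 1->9, 2->10, 3->6; deleted nodes 3, 9; deleted edges (3,6,y); (6,3,x); (6,3,y); (9,7,y); (10,9,y); added nodes 12; added edges (none); result: nodes: 2:q, 4:q, 6:q, 7:q, 10:p, 11:q, 12:q edges: (2,7,y); (4,2,y); (10,6,y); (10,7,y)
final:
nodes: 2:q, 4:q, 6:q, 7:q, 10:p, 11:q, 12:q
edges: (2,7,y); (4,2,y); (10,6,y); (10,7,y)


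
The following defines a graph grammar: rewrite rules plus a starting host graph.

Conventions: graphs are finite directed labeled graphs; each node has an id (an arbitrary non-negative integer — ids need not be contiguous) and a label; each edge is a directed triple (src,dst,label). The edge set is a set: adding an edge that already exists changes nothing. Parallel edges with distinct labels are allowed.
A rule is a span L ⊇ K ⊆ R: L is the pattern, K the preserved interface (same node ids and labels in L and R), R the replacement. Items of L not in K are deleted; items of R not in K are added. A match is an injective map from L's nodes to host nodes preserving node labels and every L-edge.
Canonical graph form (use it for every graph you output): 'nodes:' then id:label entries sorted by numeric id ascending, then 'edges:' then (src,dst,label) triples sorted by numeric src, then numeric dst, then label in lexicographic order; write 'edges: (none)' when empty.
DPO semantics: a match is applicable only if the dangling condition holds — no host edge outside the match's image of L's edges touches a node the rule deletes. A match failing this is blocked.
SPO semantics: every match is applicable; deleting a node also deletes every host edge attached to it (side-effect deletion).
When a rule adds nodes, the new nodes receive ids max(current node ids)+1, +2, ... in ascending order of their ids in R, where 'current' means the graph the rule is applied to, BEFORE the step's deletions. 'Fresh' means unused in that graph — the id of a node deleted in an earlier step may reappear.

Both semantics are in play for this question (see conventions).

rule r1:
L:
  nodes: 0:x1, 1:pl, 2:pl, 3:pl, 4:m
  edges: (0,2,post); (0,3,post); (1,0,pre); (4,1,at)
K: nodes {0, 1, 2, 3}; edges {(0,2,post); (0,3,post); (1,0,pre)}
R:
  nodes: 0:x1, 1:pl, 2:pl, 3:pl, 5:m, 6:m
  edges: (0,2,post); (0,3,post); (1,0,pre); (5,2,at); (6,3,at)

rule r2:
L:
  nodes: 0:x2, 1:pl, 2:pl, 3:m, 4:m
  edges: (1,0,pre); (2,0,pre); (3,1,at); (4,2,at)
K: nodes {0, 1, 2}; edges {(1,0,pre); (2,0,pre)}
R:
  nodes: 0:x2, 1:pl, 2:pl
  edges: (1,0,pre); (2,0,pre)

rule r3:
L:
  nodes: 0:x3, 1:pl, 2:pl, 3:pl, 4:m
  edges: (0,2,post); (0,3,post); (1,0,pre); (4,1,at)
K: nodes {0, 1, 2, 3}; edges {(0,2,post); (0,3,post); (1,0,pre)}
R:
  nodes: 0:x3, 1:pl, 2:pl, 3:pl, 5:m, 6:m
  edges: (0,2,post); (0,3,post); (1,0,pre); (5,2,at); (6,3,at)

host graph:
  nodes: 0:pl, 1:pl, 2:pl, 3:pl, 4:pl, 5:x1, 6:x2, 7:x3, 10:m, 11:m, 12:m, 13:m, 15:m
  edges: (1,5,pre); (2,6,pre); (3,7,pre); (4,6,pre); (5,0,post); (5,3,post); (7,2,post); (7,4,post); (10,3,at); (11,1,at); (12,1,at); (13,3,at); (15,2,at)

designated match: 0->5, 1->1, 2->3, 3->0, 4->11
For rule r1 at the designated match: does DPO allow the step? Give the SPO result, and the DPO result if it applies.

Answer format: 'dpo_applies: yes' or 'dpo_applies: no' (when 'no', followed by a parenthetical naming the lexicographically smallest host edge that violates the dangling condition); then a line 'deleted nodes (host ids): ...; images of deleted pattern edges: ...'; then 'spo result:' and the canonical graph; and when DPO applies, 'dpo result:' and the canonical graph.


dpo_applies: yes
deleted nodes (host ids): 11; images of deleted pattern edges: (11,1,at)
spo result:
nodes: 0:pl, 1:pl, 2:pl, 3:pl, 4:pl, 5:x1, 6:x2, 7:x3, 10:m, 12:m, 13:m, 15:m, 16:m, 17:m
edges: (1,5,pre); (2,6,pre); (3,7,pre); (4,6,pre); (5,0,post); (5,3,post); (7,2,post); (7,4,post); (10,3,at); (12,1,at); (13,3,at); (15,2,at); (16,3,at); (17,0,at)
dpo result:
nodes: 0:pl, 1:pl, 2:pl, 3:pl, 4:pl, 5:x1, 6:x2, 7:x3, 10:m, 12:m, 13:m, 15:m, 16:m, 17:m
edges: (1,5,pre); (2,6,pre); (3,7,pre); (4,6,pre); (5,0,post); (5,3,post); (7,2,post); (7,4,post); (10,3,at); (12,1,at); (13,3,at); (15,2,at); (16,3,at); (17,0,at)


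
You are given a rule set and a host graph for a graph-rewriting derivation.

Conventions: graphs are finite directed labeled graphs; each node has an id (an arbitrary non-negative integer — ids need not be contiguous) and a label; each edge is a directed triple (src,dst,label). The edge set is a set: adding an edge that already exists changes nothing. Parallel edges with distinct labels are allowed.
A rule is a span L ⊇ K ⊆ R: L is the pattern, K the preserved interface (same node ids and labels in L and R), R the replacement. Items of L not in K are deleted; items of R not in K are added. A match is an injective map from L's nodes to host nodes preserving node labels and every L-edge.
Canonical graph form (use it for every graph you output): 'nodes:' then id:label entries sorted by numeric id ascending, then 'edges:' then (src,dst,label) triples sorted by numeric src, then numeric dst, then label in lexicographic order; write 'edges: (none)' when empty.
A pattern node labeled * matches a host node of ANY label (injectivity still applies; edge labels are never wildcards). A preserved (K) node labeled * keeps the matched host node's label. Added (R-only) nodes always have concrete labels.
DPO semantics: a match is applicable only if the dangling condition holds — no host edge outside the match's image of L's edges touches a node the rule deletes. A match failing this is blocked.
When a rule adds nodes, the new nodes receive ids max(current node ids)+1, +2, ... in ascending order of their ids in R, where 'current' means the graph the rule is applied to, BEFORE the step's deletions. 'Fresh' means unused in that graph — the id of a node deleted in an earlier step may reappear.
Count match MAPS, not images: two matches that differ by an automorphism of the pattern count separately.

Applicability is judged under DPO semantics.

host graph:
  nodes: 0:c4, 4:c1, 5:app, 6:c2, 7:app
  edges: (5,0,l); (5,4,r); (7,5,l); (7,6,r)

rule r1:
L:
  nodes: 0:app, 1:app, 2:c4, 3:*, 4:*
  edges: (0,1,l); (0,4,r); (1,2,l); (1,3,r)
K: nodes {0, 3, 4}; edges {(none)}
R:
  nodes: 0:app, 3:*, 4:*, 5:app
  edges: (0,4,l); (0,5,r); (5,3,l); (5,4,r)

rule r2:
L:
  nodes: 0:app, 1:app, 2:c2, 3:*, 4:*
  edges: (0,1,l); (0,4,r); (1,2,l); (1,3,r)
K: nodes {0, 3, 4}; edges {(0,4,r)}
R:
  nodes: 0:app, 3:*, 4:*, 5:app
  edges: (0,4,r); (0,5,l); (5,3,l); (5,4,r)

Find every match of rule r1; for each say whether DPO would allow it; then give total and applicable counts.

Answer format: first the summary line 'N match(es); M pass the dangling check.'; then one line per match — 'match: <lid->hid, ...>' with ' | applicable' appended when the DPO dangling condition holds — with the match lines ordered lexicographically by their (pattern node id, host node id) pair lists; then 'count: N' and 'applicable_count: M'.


1 match(es); 1 pass the dangling check.
match: 0->7, 1->5, 2->0, 3->4, 4->6 | applicable
count: 1
applicable_count: 1


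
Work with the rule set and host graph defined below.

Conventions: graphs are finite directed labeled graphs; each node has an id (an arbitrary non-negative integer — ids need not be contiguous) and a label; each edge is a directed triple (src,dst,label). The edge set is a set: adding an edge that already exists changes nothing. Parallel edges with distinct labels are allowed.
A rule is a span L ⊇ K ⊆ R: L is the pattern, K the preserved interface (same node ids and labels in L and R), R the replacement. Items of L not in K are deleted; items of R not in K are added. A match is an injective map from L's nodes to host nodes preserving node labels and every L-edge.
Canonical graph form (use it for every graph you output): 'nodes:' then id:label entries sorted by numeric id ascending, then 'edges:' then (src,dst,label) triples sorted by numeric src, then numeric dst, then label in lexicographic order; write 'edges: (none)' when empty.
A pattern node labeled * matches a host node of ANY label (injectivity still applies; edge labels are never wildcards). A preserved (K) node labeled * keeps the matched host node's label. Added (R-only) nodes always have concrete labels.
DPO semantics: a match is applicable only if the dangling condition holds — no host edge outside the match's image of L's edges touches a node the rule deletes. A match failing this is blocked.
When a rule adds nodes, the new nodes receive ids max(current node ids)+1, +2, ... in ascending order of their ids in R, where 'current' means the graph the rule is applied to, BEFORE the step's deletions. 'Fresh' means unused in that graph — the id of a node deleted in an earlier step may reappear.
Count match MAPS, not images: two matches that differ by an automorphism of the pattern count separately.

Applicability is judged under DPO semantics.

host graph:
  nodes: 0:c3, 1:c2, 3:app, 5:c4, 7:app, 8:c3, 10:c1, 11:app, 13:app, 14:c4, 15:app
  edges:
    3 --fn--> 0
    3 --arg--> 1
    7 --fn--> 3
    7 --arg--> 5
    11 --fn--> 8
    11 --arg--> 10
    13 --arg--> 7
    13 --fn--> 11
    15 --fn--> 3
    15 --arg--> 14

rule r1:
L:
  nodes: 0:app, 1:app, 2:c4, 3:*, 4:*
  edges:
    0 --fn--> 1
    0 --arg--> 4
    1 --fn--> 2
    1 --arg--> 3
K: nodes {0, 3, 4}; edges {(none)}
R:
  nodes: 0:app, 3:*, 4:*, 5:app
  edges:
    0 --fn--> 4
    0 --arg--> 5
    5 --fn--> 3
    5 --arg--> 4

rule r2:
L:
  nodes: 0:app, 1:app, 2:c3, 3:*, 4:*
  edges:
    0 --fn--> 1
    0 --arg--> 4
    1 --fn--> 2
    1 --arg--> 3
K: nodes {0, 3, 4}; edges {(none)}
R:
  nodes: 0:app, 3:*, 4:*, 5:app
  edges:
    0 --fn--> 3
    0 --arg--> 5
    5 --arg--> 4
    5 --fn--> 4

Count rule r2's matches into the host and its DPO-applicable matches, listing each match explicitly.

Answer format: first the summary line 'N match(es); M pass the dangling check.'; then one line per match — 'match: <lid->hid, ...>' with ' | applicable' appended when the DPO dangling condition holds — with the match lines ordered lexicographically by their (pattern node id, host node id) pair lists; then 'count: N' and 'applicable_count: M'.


3 match(es); 1 pass the dangling check.
match: 0->7, 1->3, 2->0, 3->1, 4->5
match: 0->13, 1->11, 2->8, 3->10, 4->7 | applicable
match: 0->15, 1->3, 2->0, 3->1, 4->14
count: 3
applicable_count: 1
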